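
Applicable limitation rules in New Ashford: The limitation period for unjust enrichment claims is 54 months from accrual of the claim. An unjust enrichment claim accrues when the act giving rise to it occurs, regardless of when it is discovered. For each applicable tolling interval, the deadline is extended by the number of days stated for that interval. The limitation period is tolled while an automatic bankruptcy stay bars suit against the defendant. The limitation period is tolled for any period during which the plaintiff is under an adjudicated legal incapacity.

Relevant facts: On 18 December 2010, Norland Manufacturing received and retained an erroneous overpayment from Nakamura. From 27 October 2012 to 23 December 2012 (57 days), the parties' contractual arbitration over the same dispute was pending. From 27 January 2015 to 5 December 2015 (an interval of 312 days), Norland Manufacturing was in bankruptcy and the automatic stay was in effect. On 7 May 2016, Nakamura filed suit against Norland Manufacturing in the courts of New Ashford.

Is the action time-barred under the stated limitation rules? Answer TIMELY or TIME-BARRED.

The claim accrued on 18 December 2010, when the wrongful act occurred.
54 months from 18 December 2010 is 18 June 2015.
The automatic bankruptcy stay from 27 January 2015 to 5 December 2015 tolled the period for 312 days, extending the deadline to 25 April 2016.
Although a pending arbitration ran from 27 October 2012 to 23 December 2012, the stated rules do not make that a tolling event, so it is disregarded.
Filing on 7 May 2016 missed the 25 April 2016 deadline — the action is time-barred.

TIME-BARRED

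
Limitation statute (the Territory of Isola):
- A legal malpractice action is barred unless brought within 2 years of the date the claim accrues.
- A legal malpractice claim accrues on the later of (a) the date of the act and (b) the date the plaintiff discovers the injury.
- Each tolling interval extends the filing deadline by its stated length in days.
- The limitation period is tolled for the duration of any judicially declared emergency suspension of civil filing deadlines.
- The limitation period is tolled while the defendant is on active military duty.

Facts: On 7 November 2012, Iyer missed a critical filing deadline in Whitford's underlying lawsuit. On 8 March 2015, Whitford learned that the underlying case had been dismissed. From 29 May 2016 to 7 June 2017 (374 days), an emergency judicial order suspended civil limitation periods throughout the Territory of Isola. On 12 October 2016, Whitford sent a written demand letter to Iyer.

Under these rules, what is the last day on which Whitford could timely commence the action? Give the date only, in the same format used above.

The claim accrued on 8 March 2015 — the later of the 7 November 2012 act and the 8 March 2015 discovery.
2 years from 8 March 2015 is 8 March 2017.
The emergency suspension of filing deadlines from 29 May 2016 to 7 June 2017 tolled the period for 374 days, extending the deadline to 17 March 2018.
Nothing else in the chronology tolls or restarts the period.

17 March 2018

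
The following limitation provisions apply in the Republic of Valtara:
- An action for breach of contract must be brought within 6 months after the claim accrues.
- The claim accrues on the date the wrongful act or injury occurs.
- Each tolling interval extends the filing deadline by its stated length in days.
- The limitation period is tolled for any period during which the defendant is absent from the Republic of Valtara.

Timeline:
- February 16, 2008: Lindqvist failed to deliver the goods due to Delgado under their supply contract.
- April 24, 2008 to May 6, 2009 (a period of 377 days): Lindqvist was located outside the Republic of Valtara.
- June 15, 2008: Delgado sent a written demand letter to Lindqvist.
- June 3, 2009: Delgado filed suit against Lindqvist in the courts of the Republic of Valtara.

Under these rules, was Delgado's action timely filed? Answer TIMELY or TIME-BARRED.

TIMELY

The claim accrued on February 16, 2008, the date of the act.
The untolled deadline — 6 months after February 16, 2008 — is August 16, 2008.
Because the defendant's absence from the jurisdiction ran from April 24, 2008 to May 6, 2009, the deadline is extended by 377 days to August 28, 2009.
None of the other events listed affects the running of the period under the stated rules.
Filing on June 3, 2009 beat the August 28, 2009 deadline — the action is timely.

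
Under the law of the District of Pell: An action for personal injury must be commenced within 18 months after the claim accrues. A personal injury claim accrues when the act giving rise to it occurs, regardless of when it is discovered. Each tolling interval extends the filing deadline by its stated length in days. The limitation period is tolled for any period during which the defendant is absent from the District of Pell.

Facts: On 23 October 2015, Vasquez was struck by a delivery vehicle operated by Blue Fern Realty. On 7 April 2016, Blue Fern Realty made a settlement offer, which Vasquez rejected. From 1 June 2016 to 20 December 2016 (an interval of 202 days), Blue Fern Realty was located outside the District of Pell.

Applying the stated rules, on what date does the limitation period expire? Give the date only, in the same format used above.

11 November 2017

The claim accrued on 23 October 2015, when the wrongful act occurred.
18 months from 23 October 2015 is 23 April 2017.
The period was tolled for 202 days by the defendant's absence from the jurisdiction (1 June 2016 to 20 December 2016), pushing the deadline to 11 November 2017.
The other events in the timeline have no effect on the limitation period under the stated rules.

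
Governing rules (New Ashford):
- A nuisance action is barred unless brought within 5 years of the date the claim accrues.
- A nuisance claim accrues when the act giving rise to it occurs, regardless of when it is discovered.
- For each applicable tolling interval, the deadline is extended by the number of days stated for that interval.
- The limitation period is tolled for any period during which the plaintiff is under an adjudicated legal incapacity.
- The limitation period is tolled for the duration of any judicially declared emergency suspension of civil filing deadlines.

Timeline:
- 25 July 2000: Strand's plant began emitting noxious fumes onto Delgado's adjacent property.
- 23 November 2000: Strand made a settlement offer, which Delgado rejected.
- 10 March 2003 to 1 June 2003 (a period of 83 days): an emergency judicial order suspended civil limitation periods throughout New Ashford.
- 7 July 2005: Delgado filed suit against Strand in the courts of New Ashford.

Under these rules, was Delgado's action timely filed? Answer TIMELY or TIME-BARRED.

TIMELY

The claim accrued on 25 July 2000, when the wrongful act occurred.
5 years from 25 July 2000 is 25 July 2005.
The period was tolled for 83 days by the emergency suspension of filing deadlines (10 March 2003 to 1 June 2003), pushing the deadline to 16 October 2005.
None of the other events listed affects the running of the period under the stated rules.
Filing on 7 July 2005 beat the 16 October 2005 deadline — the action is timely.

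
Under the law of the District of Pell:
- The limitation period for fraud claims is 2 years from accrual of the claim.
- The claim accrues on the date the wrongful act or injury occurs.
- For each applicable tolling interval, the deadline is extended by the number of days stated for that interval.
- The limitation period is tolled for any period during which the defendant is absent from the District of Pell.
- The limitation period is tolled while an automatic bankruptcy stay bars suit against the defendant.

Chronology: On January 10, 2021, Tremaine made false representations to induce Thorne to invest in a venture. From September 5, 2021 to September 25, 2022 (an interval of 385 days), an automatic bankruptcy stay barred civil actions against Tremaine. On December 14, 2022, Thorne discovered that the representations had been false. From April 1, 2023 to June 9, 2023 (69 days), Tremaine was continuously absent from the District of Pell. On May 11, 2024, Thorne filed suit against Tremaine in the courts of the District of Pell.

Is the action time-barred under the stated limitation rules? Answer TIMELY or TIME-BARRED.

TIME-BARRED

Because the rule ties accrual to occurrence, the claim accrued on January 10, 2021, not on the December 14, 2022 discovery date.
The untolled deadline — 2 years after January 10, 2021 — is January 10, 2023.
The period was tolled for 385 days by the automatic bankruptcy stay (September 5, 2021 to September 25, 2022), pushing the deadline to January 30, 2024.
The defendant's absence from the jurisdiction from April 1, 2023 to June 9, 2023 tolled the period for 69 days, extending the deadline to April 8, 2024.
The May 11, 2024 filing falls after the April 8, 2024 deadline; the claim is time-barred.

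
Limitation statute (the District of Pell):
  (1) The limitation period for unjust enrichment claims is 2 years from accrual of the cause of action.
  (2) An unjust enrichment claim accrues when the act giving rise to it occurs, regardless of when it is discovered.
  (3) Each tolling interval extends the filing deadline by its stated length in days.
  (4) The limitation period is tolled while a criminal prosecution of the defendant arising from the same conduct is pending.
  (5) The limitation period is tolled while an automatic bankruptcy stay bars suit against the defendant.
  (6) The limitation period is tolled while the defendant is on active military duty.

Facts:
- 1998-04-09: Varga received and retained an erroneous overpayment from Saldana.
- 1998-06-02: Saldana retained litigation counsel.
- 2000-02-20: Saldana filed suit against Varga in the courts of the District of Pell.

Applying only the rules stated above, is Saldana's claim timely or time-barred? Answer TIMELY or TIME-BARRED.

The cause of action accrued on 1998-04-09, the date of the act.
Adding the 2 years base period to 1998-04-09 gives a deadline of 2000-04-09, before any tolling.
The other events in the timeline have no effect on the limitation period under the stated rules.
The 2000-02-20 filing precedes the 2000-04-09 deadline; the claim is timely.

TIMELY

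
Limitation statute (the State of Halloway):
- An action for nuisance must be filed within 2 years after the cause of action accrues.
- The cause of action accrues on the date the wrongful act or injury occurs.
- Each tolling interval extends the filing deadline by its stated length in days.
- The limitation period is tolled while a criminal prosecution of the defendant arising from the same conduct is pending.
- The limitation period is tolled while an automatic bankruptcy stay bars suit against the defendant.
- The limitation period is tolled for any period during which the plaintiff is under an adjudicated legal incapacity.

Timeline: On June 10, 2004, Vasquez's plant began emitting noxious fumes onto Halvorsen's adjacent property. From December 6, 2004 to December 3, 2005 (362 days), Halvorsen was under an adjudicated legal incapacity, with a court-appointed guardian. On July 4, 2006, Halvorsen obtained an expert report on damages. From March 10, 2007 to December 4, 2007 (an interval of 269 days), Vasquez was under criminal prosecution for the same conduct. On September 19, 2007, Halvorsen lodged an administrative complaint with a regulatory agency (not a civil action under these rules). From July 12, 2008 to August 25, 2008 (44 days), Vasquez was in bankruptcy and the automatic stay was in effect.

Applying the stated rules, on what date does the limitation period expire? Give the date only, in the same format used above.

March 2, 2008

The cause of action accrued on June 10, 2004, the date of the act.
The untolled deadline — 2 years after June 10, 2004 — is June 10, 2006.
The plaintiff's legal incapacity from December 6, 2004 to December 3, 2005 tolled the period for 362 days, extending the deadline to June 7, 2007.
Because the pending criminal prosecution ran from March 10, 2007 to December 4, 2007, the deadline is extended by 269 days to March 2, 2008.
The automatic bankruptcy stay from July 12, 2008 to August 25, 2008 began after the period had already run on March 2, 2008, so it has no tolling effect.
None of the other events listed affects the running of the period under the stated rules.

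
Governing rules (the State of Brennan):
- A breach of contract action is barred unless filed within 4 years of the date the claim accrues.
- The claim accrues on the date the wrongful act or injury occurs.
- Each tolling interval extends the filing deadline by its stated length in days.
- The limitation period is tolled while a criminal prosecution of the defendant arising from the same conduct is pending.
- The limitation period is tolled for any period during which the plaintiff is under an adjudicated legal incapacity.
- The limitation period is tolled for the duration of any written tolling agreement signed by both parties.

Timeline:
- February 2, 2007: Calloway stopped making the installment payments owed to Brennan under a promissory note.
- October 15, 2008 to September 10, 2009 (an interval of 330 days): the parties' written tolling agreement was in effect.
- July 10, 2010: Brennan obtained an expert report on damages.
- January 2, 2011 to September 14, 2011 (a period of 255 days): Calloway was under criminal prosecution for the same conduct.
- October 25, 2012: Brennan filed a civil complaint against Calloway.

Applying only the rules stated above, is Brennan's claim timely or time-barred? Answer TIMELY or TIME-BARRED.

The claim accrued on February 2, 2007, when the wrongful act occurred.
4 years from February 2, 2007 is February 2, 2011.
Because the written tolling agreement ran from October 15, 2008 to September 10, 2009, the deadline is extended by 330 days to December 29, 2011.
The period was tolled for 255 days by the pending criminal prosecution (January 2, 2011 to September 14, 2011), pushing the deadline to September 9, 2012.
Nothing else in the chronology tolls or restarts the period.
The October 25, 2012 filing falls after the September 9, 2012 deadline; the claim is time-barred.

TIME-BARRED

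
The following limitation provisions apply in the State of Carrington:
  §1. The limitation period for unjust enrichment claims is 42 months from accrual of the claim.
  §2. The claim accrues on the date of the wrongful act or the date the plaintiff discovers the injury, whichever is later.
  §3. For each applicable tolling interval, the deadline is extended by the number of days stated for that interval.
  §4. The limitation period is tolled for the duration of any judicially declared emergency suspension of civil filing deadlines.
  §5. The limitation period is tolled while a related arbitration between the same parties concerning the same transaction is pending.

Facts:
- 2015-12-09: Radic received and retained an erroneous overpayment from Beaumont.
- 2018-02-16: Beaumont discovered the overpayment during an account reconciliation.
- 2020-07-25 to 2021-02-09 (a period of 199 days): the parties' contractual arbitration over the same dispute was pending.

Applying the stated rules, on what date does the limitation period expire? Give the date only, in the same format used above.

Taking the later of the act (2015-12-09) and discovery (2018-02-16), the claim accrued on 2018-02-16.
Adding the 42 months base period to 2018-02-16 gives a deadline of 2021-08-16, before any tolling.
The period was tolled for 199 days by the pending related arbitration (2020-07-25 to 2021-02-09), pushing the deadline to 2022-03-03.

2022-03-03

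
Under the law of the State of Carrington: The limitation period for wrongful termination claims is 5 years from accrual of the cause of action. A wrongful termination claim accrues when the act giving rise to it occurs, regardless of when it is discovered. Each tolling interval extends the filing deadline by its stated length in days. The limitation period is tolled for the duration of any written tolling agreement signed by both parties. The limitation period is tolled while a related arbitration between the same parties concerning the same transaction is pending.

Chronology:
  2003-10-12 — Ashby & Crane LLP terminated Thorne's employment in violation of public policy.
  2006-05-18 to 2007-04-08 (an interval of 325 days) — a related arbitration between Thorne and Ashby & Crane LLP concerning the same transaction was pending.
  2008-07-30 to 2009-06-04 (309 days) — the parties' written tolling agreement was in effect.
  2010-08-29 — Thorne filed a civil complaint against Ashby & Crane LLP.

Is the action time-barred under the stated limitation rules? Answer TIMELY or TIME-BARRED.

TIME-BARRED

The claim accrued on 2003-10-12, when the wrongful act occurred.
The untolled deadline — 5 years after 2003-10-12 — is 2008-10-12.
The period was tolled for 325 days by the pending related arbitration (2006-05-18 to 2007-04-08), pushing the deadline to 2009-09-02.
Because the written tolling agreement ran from 2008-07-30 to 2009-06-04, the deadline is extended by 309 days to 2010-07-08.
The 2010-08-29 filing falls after the 2010-07-08 deadline; the claim is time-barred.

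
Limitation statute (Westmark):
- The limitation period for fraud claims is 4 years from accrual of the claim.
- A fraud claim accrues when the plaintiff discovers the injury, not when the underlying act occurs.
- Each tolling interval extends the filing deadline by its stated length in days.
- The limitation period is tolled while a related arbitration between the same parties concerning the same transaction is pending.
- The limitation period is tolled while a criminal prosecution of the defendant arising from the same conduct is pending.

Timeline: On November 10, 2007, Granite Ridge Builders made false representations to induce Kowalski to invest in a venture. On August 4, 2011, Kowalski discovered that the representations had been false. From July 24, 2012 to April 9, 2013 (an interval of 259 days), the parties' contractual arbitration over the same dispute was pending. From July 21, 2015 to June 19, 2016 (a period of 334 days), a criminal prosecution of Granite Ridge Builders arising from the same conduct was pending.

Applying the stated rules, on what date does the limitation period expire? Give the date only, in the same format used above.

March 19, 2017

Accrual is tied to discovery, so the period began on August 4, 2011 rather than on November 10, 2007 when the act occurred.
Adding the 4 years base period to August 4, 2011 gives a deadline of August 4, 2015, before any tolling.
The period was tolled for 259 days by the pending related arbitration (July 24, 2012 to April 9, 2013), pushing the deadline to April 19, 2016.
The period was tolled for 334 days by the pending criminal prosecution (July 21, 2015 to June 19, 2016), pushing the deadline to March 19, 2017.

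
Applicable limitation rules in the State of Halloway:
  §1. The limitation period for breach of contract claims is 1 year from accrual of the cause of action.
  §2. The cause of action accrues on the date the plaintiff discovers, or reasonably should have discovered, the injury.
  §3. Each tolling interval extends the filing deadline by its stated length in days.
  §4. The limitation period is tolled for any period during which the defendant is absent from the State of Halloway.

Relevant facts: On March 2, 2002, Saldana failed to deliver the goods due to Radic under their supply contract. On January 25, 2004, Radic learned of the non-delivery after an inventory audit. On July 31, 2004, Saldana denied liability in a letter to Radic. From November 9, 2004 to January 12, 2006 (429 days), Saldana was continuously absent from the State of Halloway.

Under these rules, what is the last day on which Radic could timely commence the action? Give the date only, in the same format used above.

March 30, 2006

The claim did not accrue until Radic discovered the injury on January 25, 2004; the March 2, 2002 act date does not start the clock under the stated rule.
Adding the 1 year base period to January 25, 2004 gives a deadline of January 25, 2005, before any tolling.
The defendant's absence from the jurisdiction from November 9, 2004 to January 12, 2006 tolled the period for 429 days, extending the deadline to March 30, 2006.
The other events in the timeline have no effect on the limitation period under the stated rules.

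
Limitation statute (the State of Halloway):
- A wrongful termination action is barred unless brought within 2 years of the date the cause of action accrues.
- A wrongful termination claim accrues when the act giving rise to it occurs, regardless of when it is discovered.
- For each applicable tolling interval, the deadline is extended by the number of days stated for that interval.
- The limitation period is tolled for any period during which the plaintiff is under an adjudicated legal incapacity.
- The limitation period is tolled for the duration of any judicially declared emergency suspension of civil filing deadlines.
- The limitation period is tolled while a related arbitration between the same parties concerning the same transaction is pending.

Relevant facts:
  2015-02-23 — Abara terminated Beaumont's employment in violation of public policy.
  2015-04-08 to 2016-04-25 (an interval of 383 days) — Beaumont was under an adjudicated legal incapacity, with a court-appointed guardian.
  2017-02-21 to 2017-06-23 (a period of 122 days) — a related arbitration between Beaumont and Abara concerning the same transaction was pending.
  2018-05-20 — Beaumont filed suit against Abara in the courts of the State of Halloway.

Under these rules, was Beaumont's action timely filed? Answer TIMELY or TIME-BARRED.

The cause of action accrued on 2015-02-23, the date of the act.
Adding the 2 years base period to 2015-02-23 gives a deadline of 2017-02-23, before any tolling.
Because the plaintiff's legal incapacity ran from 2015-04-08 to 2016-04-25, the deadline is extended by 383 days to 2018-03-13.
The pending related arbitration from 2017-02-21 to 2017-06-23 tolled the period for 122 days, extending the deadline to 2018-07-13.
Filing on 2018-05-20 beat the 2018-07-13 deadline — the action is timely.

TIMELY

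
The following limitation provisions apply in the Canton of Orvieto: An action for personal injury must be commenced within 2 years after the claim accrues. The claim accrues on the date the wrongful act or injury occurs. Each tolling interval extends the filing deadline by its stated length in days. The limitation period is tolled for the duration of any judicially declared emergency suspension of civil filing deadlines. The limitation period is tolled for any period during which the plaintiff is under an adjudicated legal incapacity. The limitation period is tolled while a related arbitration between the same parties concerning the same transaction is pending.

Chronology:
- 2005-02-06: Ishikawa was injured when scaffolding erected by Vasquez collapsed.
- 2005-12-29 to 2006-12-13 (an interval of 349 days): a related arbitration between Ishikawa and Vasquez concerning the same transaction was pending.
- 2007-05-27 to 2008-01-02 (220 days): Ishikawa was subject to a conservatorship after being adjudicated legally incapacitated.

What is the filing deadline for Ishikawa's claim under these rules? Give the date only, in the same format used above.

2008-08-28

The claim accrued on 2005-02-06, the date of the act.
2 years from 2005-02-06 is 2007-02-06.
The period was tolled for 349 days by the pending related arbitration (2005-12-29 to 2006-12-13), pushing the deadline to 2008-01-21.
Because the plaintiff's legal incapacity ran from 2007-05-27 to 2008-01-02, the deadline is extended by 220 days to 2008-08-28.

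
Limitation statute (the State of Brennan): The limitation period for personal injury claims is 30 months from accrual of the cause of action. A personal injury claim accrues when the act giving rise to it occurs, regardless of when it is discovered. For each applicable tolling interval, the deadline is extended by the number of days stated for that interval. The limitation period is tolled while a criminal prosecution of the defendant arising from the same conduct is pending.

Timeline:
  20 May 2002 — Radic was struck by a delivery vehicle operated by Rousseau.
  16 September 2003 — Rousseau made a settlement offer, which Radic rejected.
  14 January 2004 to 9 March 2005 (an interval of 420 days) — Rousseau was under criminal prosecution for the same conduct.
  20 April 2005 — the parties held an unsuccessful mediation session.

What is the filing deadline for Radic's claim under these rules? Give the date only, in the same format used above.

The limitation period began to run on 20 May 2002.
Adding the 30 months base period to 20 May 2002 gives a deadline of 20 November 2004, before any tolling.
The period was tolled for 420 days by the pending criminal prosecution (14 January 2004 to 9 March 2005), pushing the deadline to 14 January 2006.
Nothing else in the chronology tolls or restarts the period.

14 January 2006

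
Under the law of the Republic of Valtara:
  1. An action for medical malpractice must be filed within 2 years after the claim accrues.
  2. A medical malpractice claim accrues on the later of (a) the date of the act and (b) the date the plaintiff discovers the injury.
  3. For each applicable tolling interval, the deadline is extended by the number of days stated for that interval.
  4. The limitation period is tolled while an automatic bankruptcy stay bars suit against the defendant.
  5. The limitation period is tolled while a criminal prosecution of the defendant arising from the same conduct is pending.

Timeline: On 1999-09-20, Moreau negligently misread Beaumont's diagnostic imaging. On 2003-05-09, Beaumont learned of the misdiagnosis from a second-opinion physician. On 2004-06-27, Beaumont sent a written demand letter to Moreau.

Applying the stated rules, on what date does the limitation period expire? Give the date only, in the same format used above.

2005-05-09

Because discovery on 2003-05-09 post-dates the 1999-09-20 act, accrual under the later-of rule falls on 2003-05-09.
The untolled deadline — 2 years after 2003-05-09 — is 2005-05-09.
Nothing else in the chronology tolls or restarts the period.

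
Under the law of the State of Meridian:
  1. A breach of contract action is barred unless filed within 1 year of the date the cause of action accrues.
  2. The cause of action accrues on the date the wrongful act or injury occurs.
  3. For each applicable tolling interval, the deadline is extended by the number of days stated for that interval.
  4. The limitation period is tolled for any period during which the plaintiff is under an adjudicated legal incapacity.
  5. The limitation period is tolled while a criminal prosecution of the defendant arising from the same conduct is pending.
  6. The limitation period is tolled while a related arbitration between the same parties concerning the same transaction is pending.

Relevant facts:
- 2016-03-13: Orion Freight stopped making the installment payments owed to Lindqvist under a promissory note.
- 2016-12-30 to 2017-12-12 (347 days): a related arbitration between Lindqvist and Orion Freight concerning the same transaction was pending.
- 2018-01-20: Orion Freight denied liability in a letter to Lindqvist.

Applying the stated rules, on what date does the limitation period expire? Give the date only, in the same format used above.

The limitation period began to run on 2016-03-13.
Adding the 1 year base period to 2016-03-13 gives a deadline of 2017-03-13, before any tolling.
The period was tolled for 347 days by the pending related arbitration (2016-12-30 to 2017-12-12), pushing the deadline to 2018-02-23.
Nothing else in the chronology tolls or restarts the period.

2018-02-23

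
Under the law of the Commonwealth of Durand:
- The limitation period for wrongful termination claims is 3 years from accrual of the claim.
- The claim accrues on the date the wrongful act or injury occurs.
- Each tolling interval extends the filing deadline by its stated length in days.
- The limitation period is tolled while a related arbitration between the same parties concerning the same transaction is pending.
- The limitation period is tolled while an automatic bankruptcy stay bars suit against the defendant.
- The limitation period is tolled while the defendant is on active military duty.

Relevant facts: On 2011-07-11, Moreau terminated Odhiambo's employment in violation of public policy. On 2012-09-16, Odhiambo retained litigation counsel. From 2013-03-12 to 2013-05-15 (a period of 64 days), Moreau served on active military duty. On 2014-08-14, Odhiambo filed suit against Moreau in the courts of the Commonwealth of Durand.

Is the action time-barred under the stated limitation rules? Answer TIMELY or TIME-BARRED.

The claim accrued on 2011-07-11, the date of the act.
Adding the 3 years base period to 2011-07-11 gives a deadline of 2014-07-11, before any tolling.
Because the defendant's active military service ran from 2013-03-12 to 2013-05-15, the deadline is extended by 64 days to 2014-09-13.
Nothing else in the chronology tolls or restarts the period.
Filing on 2014-08-14 beat the 2014-09-13 deadline — the action is timely.

TIMELY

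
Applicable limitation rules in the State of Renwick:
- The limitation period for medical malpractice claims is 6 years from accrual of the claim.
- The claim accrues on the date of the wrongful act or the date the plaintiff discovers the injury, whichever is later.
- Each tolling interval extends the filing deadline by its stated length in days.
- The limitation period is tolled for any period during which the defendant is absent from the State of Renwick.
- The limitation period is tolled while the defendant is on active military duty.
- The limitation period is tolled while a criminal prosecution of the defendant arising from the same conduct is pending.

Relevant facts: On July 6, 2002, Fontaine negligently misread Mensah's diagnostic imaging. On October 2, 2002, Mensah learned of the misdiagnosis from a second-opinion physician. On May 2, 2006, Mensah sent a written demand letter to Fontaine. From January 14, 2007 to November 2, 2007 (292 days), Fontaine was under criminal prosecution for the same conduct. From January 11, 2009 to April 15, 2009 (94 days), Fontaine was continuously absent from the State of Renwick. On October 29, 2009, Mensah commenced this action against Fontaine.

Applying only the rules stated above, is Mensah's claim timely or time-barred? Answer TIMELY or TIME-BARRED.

TIME-BARRED

The claim accrued on October 2, 2002 — the later of the July 6, 2002 act and the October 2, 2002 discovery.
6 years from October 2, 2002 is October 2, 2008.
The period was tolled for 292 days by the pending criminal prosecution (January 14, 2007 to November 2, 2007), pushing the deadline to July 21, 2009.
Because the defendant's absence from the jurisdiction ran from January 11, 2009 to April 15, 2009, the deadline is extended by 94 days to October 23, 2009.
Nothing else in the chronology tolls or restarts the period.
Mensah filed on October 29, 2009, after the October 23, 2009 deadline, so the action is time-barred.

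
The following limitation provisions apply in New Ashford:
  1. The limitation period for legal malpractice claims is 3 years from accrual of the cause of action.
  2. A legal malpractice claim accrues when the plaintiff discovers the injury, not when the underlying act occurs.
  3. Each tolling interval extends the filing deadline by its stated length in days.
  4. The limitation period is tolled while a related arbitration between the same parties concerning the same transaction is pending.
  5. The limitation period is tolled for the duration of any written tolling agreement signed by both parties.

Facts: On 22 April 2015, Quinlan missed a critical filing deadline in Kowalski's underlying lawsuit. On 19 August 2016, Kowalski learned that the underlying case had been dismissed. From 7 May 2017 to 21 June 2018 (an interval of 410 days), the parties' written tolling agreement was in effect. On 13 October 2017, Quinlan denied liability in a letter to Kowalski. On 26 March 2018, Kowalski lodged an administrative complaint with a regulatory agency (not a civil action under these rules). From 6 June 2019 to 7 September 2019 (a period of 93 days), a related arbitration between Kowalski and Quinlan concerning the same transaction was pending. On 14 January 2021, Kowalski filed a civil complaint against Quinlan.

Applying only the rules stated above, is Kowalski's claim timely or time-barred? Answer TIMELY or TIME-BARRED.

TIME-BARRED

The claim did not accrue until Kowalski discovered the injury on 19 August 2016; the 22 April 2015 act date does not start the clock under the stated rule.
Adding the 3 years base period to 19 August 2016 gives a deadline of 19 August 2019, before any tolling.
The written tolling agreement from 7 May 2017 to 21 June 2018 tolled the period for 410 days, extending the deadline to 2 October 2020.
Because the pending related arbitration ran from 6 June 2019 to 7 September 2019, the deadline is extended by 93 days to 3 January 2021.
The other events in the timeline have no effect on the limitation period under the stated rules.
Filing on 14 January 2021 missed the 3 January 2021 deadline — the action is time-barred.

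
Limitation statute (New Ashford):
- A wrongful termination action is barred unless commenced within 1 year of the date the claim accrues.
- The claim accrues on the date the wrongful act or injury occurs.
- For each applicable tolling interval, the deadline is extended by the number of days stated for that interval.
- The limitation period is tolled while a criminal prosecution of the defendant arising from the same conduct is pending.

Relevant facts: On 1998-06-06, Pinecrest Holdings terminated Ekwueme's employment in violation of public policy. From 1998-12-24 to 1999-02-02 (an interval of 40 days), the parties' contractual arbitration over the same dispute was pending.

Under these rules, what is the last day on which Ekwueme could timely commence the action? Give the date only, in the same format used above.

The limitation period began to run on 1998-06-06.
Adding the 1 year base period to 1998-06-06 gives a deadline of 1999-06-06, before any tolling.
No stated provision tolls the period for a pending arbitration, so the interval from 1998-12-24 to 1999-02-02 has no effect on the deadline.

1999-06-06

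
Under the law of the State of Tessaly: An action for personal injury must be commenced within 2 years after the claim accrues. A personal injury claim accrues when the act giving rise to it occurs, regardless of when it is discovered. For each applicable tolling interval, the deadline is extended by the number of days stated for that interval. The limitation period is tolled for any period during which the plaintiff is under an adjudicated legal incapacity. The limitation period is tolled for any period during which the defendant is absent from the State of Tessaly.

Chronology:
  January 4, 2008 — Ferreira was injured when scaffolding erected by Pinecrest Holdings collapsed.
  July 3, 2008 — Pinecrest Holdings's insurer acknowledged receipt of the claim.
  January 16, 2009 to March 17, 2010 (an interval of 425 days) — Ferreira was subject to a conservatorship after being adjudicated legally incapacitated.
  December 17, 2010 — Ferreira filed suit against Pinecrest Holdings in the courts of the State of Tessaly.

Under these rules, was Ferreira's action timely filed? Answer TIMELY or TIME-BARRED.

The claim accrued on January 4, 2008, when the wrongful act occurred.
Adding the 2 years base period to January 4, 2008 gives a deadline of January 4, 2010, before any tolling.
Because the plaintiff's legal incapacity ran from January 16, 2009 to March 17, 2010, the deadline is extended by 425 days to March 5, 2011.
The other events in the timeline have no effect on the limitation period under the stated rules.
Ferreira filed on December 17, 2010, before the March 5, 2011 deadline, so the action is timely.

TIMELY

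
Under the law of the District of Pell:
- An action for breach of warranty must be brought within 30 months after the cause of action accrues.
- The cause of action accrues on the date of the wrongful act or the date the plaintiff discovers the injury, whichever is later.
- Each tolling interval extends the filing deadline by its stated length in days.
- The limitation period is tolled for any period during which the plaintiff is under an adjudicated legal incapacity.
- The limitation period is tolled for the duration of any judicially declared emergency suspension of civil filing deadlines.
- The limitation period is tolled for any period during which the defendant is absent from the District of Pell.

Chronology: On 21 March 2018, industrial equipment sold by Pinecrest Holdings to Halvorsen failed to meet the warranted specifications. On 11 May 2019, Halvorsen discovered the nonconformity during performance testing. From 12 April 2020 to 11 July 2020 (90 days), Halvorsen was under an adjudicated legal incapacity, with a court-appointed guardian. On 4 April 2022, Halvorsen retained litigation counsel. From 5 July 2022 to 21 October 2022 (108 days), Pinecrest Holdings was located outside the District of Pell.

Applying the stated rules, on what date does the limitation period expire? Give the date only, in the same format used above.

9 February 2022

The claim accrued on 11 May 2019 — the later of the 21 March 2018 act and the 11 May 2019 discovery.
Adding the 30 months base period to 11 May 2019 gives a deadline of 11 November 2021, before any tolling.
The plaintiff's legal incapacity from 12 April 2020 to 11 July 2020 tolled the period for 90 days, extending the deadline to 9 February 2022.
By the time the defendant's absence from the jurisdiction began on 5 July 2022, the limitation period had already expired on 9 February 2022; that interval cannot revive it.
Nothing else in the chronology tolls or restarts the period.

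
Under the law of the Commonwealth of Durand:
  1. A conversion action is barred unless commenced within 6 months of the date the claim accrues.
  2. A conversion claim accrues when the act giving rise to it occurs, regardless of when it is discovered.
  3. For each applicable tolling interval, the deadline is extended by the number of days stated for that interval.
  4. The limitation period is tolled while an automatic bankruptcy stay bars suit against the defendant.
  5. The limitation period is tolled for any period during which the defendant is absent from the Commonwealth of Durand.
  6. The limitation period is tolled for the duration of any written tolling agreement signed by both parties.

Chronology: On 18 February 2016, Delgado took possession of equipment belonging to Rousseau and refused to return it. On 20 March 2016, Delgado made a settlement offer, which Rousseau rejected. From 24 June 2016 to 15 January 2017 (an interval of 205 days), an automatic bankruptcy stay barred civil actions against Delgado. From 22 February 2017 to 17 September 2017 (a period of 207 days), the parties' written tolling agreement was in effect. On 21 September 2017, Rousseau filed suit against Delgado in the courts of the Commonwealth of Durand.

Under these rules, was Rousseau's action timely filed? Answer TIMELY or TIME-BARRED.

The claim accrued on 18 February 2016, the date of the act.
6 months from 18 February 2016 is 18 August 2016.
Because the automatic bankruptcy stay ran from 24 June 2016 to 15 January 2017, the deadline is extended by 205 days to 11 March 2017.
The written tolling agreement from 22 February 2017 to 17 September 2017 tolled the period for 207 days, extending the deadline to 4 October 2017.
None of the other events listed affects the running of the period under the stated rules.
The 21 September 2017 filing precedes the 4 October 2017 deadline; the claim is timely.

TIMELY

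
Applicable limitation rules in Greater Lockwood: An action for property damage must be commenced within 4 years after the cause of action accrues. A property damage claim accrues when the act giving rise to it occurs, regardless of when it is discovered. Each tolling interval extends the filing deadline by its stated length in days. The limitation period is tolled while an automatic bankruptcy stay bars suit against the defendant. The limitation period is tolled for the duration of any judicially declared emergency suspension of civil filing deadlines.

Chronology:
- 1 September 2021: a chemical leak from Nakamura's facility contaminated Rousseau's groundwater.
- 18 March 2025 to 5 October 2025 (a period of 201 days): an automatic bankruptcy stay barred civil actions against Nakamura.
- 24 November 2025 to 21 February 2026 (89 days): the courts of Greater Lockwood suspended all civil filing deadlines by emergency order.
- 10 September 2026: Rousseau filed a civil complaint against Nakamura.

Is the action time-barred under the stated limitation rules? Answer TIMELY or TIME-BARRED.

TIME-BARRED

The claim accrued on 1 September 2021, when the wrongful act occurred.
Adding the 4 years base period to 1 September 2021 gives a deadline of 1 September 2025, before any tolling.
The automatic bankruptcy stay from 18 March 2025 to 5 October 2025 tolled the period for 201 days, extending the deadline to 21 March 2026.
The emergency suspension of filing deadlines from 24 November 2025 to 21 February 2026 tolled the period for 89 days, extending the deadline to 18 June 2026.
Rousseau filed on 10 September 2026, after the 18 June 2026 deadline, so the action is time-barred.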